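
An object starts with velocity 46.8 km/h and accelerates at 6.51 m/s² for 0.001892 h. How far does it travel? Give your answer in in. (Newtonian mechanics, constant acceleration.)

v₀ = 46.8 km/h × 0.2777777777777778 = 13.0 m/s
t = 0.001892 h × 3600.0 = 6.8112 s
d = v₀ × t + ½ × a × t² = 13.0 × 6.8112 + 0.5 × 6.51 × 6.8112² = 239.553 m
d = 239.553 m / 0.0254 = 9431 in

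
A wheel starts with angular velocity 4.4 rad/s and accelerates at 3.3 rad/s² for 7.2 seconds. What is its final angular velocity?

ω = ω₀ + αt = 4.4 + 3.3 × 7.2 = 28.16 rad/s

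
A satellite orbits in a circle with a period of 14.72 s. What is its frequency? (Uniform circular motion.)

f = 1/T = 1/14.72 = 0.0679 Hz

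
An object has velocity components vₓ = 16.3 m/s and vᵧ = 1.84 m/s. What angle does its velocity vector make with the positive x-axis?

θ = arctan(vᵧ/vₓ) = arctan(1.84/16.3) = 6.44°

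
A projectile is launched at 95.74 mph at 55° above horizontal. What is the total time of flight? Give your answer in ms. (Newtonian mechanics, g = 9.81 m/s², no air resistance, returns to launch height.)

v₀ = 95.74 mph × 0.44704 = 42.7996 m/s
T = 2 × v₀ × sin(θ) / g = 2 × 42.7996 × sin(55°) / 9.81 = 2 × 42.7996 × 0.819152 / 9.81 = 7.14768 s
T = 7.14768 s / 0.001 = 7148 ms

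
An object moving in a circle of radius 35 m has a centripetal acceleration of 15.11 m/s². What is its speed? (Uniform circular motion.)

v = √(a_c × r) = √(15.11 × 35) = 23.0 m/s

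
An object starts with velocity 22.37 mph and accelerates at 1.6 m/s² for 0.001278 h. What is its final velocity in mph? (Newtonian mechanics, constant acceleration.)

v₀ = 22.37 mph × 0.44704 = 10.0003 m/s
t = 0.001278 h × 3600.0 = 4.6008 s
v = v₀ + a × t = 10.0003 + 1.6 × 4.6008 = 17.3616 m/s
v = 17.3616 m/s / 0.44704 = 38.84 mph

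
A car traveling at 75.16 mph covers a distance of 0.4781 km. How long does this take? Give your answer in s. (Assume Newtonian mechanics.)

d = 0.4781 km × 1000.0 = 478.1 m
v = 75.16 mph × 0.44704 = 33.5995 m/s
t = d / v = 478.1 / 33.5995 = 14.23 s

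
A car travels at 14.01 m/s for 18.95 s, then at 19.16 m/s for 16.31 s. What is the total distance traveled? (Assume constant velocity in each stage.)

d₁ = v₁t₁ = 14.01 × 18.95 = 265.4895 m
d₂ = v₂t₂ = 19.16 × 16.31 = 312.4996 m
d_total = 265.4895 + 312.4996 = 577.99 m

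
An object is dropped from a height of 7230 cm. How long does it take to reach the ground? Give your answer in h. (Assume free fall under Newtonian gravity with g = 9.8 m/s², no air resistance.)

h = 7230 cm × 0.01 = 72.3 m
t = √(2h/g) = √(2 × 72.3 / 9.8) = 3.84124 s
t = 3.84124 s / 3600.0 = 0.001067 h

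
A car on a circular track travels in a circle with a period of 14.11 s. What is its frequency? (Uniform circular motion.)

f = 1/T = 1/14.11 = 0.0709 Hz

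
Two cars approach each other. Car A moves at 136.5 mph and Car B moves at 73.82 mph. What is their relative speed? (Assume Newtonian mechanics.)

v_rel = v_A + v_B = 136.5 + 73.82 = 210.32 mph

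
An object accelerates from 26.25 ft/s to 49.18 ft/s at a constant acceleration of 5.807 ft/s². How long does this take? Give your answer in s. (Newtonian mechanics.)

v₀ = 26.25 ft/s × 0.3048 = 8.001 m/s
v = 49.18 ft/s × 0.3048 = 14.9901 m/s
a = 5.807 ft/s² × 0.3048 = 1.76997 m/s²
t = (v - v₀) / a = (14.9901 - 8.001) / 1.76997 = 3.949 s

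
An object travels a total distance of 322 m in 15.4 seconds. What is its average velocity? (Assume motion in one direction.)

v_avg = Δd / Δt = 322 / 15.4 = 20.91 m/s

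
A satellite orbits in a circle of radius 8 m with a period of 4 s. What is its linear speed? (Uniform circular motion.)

v = 2πr/T = 2π×8/4 = 12.57 m/s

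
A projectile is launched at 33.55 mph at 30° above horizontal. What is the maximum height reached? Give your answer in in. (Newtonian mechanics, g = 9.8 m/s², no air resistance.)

v₀ = 33.55 mph × 0.44704 = 14.9982 m/s
H = v₀² × sin²(θ) / (2g) = 14.9982² × sin(30°)² / (2 × 9.8) = 224.946 × 0.25 / 19.6 = 2.86921 m
H = 2.86921 m / 0.0254 = 113.0 in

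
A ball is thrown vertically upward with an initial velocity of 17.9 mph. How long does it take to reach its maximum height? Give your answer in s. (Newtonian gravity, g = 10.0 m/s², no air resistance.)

v₀ = 17.9 mph × 0.44704 = 8.00202 m/s
t_up = v₀ / g = 8.00202 / 10.0 = 0.8002 s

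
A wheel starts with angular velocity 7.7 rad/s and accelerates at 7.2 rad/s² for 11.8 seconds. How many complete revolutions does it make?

θ = ω₀t + ½αt² = 7.7×11.8 + ½×7.2×11.8² = 592.124 rad
Total revolutions = θ/(2π) = 592.124/(2π) = 94.24
Complete revolutions = ⌊94.24⌋ = 94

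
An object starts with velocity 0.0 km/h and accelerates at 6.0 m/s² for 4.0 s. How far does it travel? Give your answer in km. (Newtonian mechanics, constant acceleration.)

v₀ = 0.0 km/h × 0.2777777777777778 = 0.0 m/s
d = v₀ × t + ½ × a × t² = 0.0 × 4.0 + 0.5 × 6.0 × 4.0² = 48.0 m
d = 48.0 m / 1000.0 = 0.048 km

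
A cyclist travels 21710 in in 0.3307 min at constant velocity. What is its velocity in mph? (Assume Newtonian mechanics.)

d = 21710 in × 0.0254 = 551.434 m
t = 0.3307 min × 60.0 = 19.842 s
v = d / t = 551.434 / 19.842 = 27.7913 m/s
v = 27.7913 m/s / 0.44704 = 62.17 mph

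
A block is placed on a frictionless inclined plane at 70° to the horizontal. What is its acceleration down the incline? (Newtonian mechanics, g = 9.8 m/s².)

a = g sin(θ) = 9.8 × sin(70°) = 9.8 × 0.9397 = 9.21 m/s²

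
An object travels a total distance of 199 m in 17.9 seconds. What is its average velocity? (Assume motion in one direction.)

v_avg = Δd / Δt = 199 / 17.9 = 11.12 m/s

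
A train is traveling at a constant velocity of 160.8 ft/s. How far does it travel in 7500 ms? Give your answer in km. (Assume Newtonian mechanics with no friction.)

v = 160.8 ft/s × 0.3048 = 49.0118 m/s
t = 7500 ms × 0.001 = 7.5 s
d = v × t = 49.0118 × 7.5 = 367.589 m
d = 367.589 m / 1000.0 = 0.3676 km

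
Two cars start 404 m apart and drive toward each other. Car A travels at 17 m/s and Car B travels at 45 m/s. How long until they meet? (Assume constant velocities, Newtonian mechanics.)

Combined speed: v_combined = 17 + 45 = 62 m/s
Time to meet: t = d/v_combined = 404/62 = 6.52 s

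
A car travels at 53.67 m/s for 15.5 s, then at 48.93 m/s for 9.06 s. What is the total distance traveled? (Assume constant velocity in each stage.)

d₁ = v₁t₁ = 53.67 × 15.5 = 831.885 m
d₂ = v₂t₂ = 48.93 × 9.06 = 443.3058 m
d_total = 831.885 + 443.3058 = 1275.19 m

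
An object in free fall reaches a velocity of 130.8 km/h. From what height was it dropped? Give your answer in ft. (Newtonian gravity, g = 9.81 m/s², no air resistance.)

v = 130.8 km/h × 0.2777777777777778 = 36.3333 m/s
h = v² / (2g) = 36.3333² / (2 × 9.81) = 67.2838 m
h = 67.2838 m / 0.3048 = 220.7 ft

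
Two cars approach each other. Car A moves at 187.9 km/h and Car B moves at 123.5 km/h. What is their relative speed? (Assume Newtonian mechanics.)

v_rel = v_A + v_B = 187.9 + 123.5 = 311.4 km/h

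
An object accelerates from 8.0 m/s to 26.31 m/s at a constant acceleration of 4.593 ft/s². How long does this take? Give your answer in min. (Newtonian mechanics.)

a = 4.593 ft/s² × 0.3048 = 1.39995 m/s²
t = (v - v₀) / a = (26.31 - 8.0) / 1.39995 = 13.079 s
t = 13.079 s / 60.0 = 0.218 min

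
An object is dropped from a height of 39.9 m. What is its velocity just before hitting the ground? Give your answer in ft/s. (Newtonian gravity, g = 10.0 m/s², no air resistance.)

v = √(2gh) = √(2 × 10.0 × 39.9) = 28.2489 m/s
v = 28.2489 m/s / 0.3048 = 92.68 ft/s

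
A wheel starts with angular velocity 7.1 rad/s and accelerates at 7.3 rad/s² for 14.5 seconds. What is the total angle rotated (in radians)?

θ = ω₀t + ½αt² = 7.1×14.5 + ½×7.3×14.5² = 870.36 rad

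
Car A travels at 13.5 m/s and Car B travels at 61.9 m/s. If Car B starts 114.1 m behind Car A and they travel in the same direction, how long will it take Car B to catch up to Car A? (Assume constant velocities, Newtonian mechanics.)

Relative speed: v_rel = 61.9 - 13.5 = 48.4 m/s
Time to catch: t = d₀/v_rel = 114.1/48.4 = 2.36 s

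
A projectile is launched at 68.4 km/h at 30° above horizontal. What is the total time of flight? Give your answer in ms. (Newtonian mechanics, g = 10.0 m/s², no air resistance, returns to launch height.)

v₀ = 68.4 km/h × 0.2777777777777778 = 19.0 m/s
T = 2 × v₀ × sin(θ) / g = 2 × 19.0 × sin(30°) / 10.0 = 2 × 19.0 × 0.5 / 10.0 = 1.9 s
T = 1.9 s / 0.001 = 1900 ms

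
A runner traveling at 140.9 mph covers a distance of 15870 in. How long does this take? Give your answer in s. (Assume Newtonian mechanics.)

d = 15870 in × 0.0254 = 403.098 m
v = 140.9 mph × 0.44704 = 62.9879 m/s
t = d / v = 403.098 / 62.9879 = 6.4 s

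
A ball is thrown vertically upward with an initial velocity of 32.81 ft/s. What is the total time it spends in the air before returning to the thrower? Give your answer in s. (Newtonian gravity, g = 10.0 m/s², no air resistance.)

v₀ = 32.81 ft/s × 0.3048 = 10.0005 m/s
t_total = 2 × v₀ / g = 2 × 10.0005 / 10.0 = 2.0 s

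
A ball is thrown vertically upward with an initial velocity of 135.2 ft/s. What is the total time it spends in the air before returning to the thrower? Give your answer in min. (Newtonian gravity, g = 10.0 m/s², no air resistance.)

v₀ = 135.2 ft/s × 0.3048 = 41.209 m/s
t_total = 2 × v₀ / g = 2 × 41.209 / 10.0 = 8.2418 s
t_total = 8.2418 s / 60.0 = 0.1374 min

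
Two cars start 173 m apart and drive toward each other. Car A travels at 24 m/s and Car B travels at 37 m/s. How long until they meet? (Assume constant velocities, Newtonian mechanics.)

Combined speed: v_combined = 24 + 37 = 61 m/s
Time to meet: t = d/v_combined = 173/61 = 2.84 s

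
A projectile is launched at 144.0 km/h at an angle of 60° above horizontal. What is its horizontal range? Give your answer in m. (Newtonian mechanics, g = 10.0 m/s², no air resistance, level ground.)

v₀ = 144.0 km/h × 0.2777777777777778 = 40.0 m/s
R = v₀² × sin(2θ) / g = 40.0² × sin(2 × 60°) / 10.0 = 1600.0 × 0.866025 / 10.0 = 138.6 m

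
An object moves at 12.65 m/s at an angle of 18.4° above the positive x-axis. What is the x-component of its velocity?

vₓ = v cos(θ) = 12.65 × cos(18.4°) = 12.0 m/s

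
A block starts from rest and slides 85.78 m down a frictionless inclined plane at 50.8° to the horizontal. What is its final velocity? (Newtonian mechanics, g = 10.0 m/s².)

a = g sin(θ) = 10.0 × sin(50.8°) = 7.7494 m/s²
v = √(2ad) = √(2 × 7.7494 × 85.78) = 36.46 m/s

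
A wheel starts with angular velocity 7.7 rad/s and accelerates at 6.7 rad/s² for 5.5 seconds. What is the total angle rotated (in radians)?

θ = ω₀t + ½αt² = 7.7×5.5 + ½×6.7×5.5² = 143.69 rad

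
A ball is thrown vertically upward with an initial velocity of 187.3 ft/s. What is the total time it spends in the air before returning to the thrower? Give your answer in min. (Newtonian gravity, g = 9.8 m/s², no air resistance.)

v₀ = 187.3 ft/s × 0.3048 = 57.089 m/s
t_total = 2 × v₀ / g = 2 × 57.089 / 9.8 = 11.6508 s
t_total = 11.6508 s / 60.0 = 0.1942 min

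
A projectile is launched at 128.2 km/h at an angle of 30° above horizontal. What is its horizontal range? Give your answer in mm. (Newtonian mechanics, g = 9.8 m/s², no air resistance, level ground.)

v₀ = 128.2 km/h × 0.2777777777777778 = 35.6111 m/s
R = v₀² × sin(2θ) / g = 35.6111² × sin(2 × 30°) / 9.8 = 1268.15 × 0.866025 / 9.8 = 112.066 m
R = 112.066 m / 0.001 = 112100 mm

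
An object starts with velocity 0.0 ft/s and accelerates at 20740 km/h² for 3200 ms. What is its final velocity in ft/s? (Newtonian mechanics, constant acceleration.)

v₀ = 0.0 ft/s × 0.3048 = 0.0 m/s
a = 20740 km/h² × 7.716049382716049e-05 = 1.60031 m/s²
t = 3200 ms × 0.001 = 3.2 s
v = v₀ + a × t = 0.0 + 1.60031 × 3.2 = 5.12099 m/s
v = 5.12099 m/s / 0.3048 = 16.8 ft/s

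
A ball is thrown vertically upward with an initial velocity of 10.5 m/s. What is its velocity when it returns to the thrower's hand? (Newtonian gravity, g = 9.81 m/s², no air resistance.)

By conservation of energy (no air resistance), the ball returns to the throw height with the same speed as launch, but directed downward.
|v_ground| = v₀ = 10.5 m/s
v_ground = 10.5 m/s (downward)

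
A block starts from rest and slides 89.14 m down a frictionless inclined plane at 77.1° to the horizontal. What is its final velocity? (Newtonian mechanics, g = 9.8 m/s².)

a = g sin(θ) = 9.8 × sin(77.1°) = 9.5527 m/s²
v = √(2ad) = √(2 × 9.5527 × 89.14) = 41.27 m/s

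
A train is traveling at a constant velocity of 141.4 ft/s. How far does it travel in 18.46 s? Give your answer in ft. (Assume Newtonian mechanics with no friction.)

v = 141.4 ft/s × 0.3048 = 43.0987 m/s
d = v × t = 43.0987 × 18.46 = 795.602 m
d = 795.602 m / 0.3048 = 2610 ft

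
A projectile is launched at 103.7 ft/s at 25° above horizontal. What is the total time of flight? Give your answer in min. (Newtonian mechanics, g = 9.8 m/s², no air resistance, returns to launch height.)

v₀ = 103.7 ft/s × 0.3048 = 31.6078 m/s
T = 2 × v₀ × sin(θ) / g = 2 × 31.6078 × sin(25°) / 9.8 = 2 × 31.6078 × 0.422618 / 9.8 = 2.72613 s
T = 2.72613 s / 60.0 = 0.04544 min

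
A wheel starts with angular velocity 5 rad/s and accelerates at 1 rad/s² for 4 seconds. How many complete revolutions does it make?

θ = ω₀t + ½αt² = 5×4 + ½×1×4² = 28.0 rad
Total revolutions = θ/(2π) = 28.0/(2π) = 4.46
Complete revolutions = ⌊4.46⌋ = 4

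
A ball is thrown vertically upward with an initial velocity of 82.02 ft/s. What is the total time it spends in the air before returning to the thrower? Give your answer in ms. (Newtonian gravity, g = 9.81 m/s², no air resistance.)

v₀ = 82.02 ft/s × 0.3048 = 24.9997 m/s
t_total = 2 × v₀ / g = 2 × 24.9997 / 9.81 = 5.09678 s
t_total = 5.09678 s / 0.001 = 5097 ms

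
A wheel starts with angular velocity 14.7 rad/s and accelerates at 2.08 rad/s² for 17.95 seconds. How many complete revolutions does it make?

θ = ω₀t + ½αt² = 14.7×17.95 + ½×2.08×17.95² = 598.9556 rad
Total revolutions = θ/(2π) = 598.9556/(2π) = 95.33
Complete revolutions = ⌊95.33⌋ = 95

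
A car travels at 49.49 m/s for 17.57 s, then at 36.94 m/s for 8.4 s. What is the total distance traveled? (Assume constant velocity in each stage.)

d₁ = v₁t₁ = 49.49 × 17.57 = 869.5393 m
d₂ = v₂t₂ = 36.94 × 8.4 = 310.296 m
d_total = 869.5393 + 310.296 = 1179.84 m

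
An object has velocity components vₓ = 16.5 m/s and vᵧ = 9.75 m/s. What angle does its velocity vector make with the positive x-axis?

θ = arctan(vᵧ/vₓ) = arctan(9.75/16.5) = 30.58°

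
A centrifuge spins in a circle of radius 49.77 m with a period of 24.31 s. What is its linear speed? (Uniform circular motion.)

v = 2πr/T = 2π×49.77/24.31 = 12.86 m/s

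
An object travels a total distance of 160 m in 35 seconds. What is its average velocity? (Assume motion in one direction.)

v_avg = Δd / Δt = 160 / 35 = 4.57 m/s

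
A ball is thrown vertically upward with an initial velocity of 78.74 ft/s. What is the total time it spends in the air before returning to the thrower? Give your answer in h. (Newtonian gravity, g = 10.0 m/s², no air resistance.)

v₀ = 78.74 ft/s × 0.3048 = 24.0 m/s
t_total = 2 × v₀ / g = 2 × 24.0 / 10.0 = 4.8 s
t_total = 4.8 s / 3600.0 = 0.001333 h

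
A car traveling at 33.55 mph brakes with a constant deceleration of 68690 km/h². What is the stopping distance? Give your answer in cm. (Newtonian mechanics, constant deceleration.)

v₀ = 33.55 mph × 0.44704 = 14.9982 m/s
a = 68690 km/h² × 7.716049382716049e-05 = 5.30015 m/s²
d = v₀² / (2a) = 14.9982² / (2 × 5.30015) = 224.946 / 10.6003 = 21.2207 m
d = 21.2207 m / 0.01 = 2122 cm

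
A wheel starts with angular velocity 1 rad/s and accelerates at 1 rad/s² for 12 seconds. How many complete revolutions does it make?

θ = ω₀t + ½αt² = 1×12 + ½×1×12² = 84.0 rad
Total revolutions = θ/(2π) = 84.0/(2π) = 13.37
Complete revolutions = ⌊13.37⌋ = 13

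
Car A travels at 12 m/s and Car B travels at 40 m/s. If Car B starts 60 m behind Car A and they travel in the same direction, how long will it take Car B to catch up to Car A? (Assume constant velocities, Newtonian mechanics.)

Relative speed: v_rel = 40 - 12 = 28 m/s
Time to catch: t = d₀/v_rel = 60/28 = 2.14 s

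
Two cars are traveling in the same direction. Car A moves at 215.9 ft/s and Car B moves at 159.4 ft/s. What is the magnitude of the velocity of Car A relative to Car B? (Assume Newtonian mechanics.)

v_rel = |v_A - v_B| = |215.9 - 159.4| = 56.5 ft/s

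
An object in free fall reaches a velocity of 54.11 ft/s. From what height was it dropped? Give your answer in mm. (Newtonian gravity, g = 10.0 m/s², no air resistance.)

v = 54.11 ft/s × 0.3048 = 16.4927 m/s
h = v² / (2g) = 16.4927² / (2 × 10.0) = 13.6005 m
h = 13.6005 m / 0.001 = 13600 mm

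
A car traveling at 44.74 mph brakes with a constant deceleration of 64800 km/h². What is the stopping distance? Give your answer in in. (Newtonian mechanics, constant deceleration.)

v₀ = 44.74 mph × 0.44704 = 20.0006 m/s
a = 64800 km/h² × 7.716049382716049e-05 = 5.0 m/s²
d = v₀² / (2a) = 20.0006² / (2 × 5.0) = 400.024 / 10.0 = 40.0024 m
d = 40.0024 m / 0.0254 = 1575 in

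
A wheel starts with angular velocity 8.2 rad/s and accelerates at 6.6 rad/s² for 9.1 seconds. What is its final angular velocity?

ω = ω₀ + αt = 8.2 + 6.6 × 9.1 = 68.26 rad/s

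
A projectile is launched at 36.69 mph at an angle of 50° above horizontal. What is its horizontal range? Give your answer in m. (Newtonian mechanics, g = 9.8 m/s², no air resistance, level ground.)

v₀ = 36.69 mph × 0.44704 = 16.4019 m/s
R = v₀² × sin(2θ) / g = 16.4019² × sin(2 × 50°) / 9.8 = 269.022 × 0.984808 / 9.8 = 27.03 m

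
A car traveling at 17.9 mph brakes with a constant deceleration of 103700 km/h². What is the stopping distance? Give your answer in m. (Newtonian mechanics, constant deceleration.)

v₀ = 17.9 mph × 0.44704 = 8.00202 m/s
a = 103700 km/h² × 7.716049382716049e-05 = 8.00154 m/s²
d = v₀² / (2a) = 8.00202² / (2 × 8.00154) = 64.0323 / 16.0031 = 4.001 m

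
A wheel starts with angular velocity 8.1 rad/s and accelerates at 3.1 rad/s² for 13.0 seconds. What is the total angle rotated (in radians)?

θ = ω₀t + ½αt² = 8.1×13.0 + ½×3.1×13.0² = 367.25 rad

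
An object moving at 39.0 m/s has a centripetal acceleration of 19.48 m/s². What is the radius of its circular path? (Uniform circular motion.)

r = v²/a_c = 39.0²/19.48 = 78.08 m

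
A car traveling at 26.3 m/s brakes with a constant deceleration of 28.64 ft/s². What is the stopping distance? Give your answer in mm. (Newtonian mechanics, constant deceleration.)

a = 28.64 ft/s² × 0.3048 = 8.72947 m/s²
d = v₀² / (2a) = 26.3² / (2 × 8.72947) = 691.69 / 17.4589 = 39.6182 m
d = 39.6182 m / 0.001 = 39620 mm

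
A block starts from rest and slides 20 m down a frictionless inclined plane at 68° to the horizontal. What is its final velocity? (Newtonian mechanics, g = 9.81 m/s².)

a = g sin(θ) = 9.81 × sin(68°) = 9.0957 m/s²
v = √(2ad) = √(2 × 9.0957 × 20) = 19.07 m/s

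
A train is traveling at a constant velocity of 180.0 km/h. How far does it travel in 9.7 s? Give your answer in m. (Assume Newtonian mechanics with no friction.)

v = 180.0 km/h × 0.2777777777777778 = 50.0 m/s
d = v × t = 50.0 × 9.7 = 485.0 m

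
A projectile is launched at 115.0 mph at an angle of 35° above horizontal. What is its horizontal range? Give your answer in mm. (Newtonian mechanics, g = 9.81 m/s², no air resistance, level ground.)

v₀ = 115.0 mph × 0.44704 = 51.4096 m/s
R = v₀² × sin(2θ) / g = 51.4096² × sin(2 × 35°) / 9.81 = 2642.95 × 0.939693 / 9.81 = 253.166 m
R = 253.166 m / 0.001 = 253200 mm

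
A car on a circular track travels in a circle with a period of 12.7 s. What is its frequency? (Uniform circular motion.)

f = 1/T = 1/12.7 = 0.0787 Hz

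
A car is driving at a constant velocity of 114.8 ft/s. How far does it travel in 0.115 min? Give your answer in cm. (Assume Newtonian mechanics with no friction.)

v = 114.8 ft/s × 0.3048 = 34.991 m/s
t = 0.115 min × 60.0 = 6.9 s
d = v × t = 34.991 × 6.9 = 241.438 m
d = 241.438 m / 0.01 = 24140 cm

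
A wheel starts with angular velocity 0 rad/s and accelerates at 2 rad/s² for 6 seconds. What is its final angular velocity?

ω = ω₀ + αt = 0 + 2 × 6 = 12 rad/s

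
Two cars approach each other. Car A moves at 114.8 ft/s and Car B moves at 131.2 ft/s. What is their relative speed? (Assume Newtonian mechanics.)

v_rel = v_A + v_B = 114.8 + 131.2 = 246.0 ft/s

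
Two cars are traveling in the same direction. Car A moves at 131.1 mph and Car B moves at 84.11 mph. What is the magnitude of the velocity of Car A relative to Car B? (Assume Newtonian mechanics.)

v_rel = |v_A - v_B| = |131.1 - 84.11| = 46.99 mph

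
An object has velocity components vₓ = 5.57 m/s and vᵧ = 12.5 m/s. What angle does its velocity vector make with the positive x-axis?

θ = arctan(vᵧ/vₓ) = arctan(12.5/5.57) = 65.98°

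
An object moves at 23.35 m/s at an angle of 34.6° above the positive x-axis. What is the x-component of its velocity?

vₓ = v cos(θ) = 23.35 × cos(34.6°) = 19.22 m/s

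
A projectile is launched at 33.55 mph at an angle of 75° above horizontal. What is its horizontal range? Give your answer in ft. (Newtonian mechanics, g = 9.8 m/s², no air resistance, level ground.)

v₀ = 33.55 mph × 0.44704 = 14.9982 m/s
R = v₀² × sin(2θ) / g = 14.9982² × sin(2 × 75°) / 9.8 = 224.946 × 0.5 / 9.8 = 11.4768 m
R = 11.4768 m / 0.3048 = 37.65 ft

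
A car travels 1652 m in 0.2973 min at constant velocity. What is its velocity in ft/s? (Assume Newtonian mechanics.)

t = 0.2973 min × 60.0 = 17.838 s
v = d / t = 1652 / 17.838 = 92.6113 m/s
v = 92.6113 m/s / 0.3048 = 303.8 ft/s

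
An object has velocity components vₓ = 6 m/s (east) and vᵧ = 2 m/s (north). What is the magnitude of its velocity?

|v| = √(vₓ² + vᵧ²) = √(6² + 2²) = √(40) = 6.32 m/s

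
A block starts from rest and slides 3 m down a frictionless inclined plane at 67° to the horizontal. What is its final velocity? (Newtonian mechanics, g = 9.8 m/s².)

a = g sin(θ) = 9.8 × sin(67°) = 9.0209 m/s²
v = √(2ad) = √(2 × 9.0209 × 3) = 7.36 m/s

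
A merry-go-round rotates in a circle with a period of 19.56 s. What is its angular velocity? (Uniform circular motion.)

ω = 2π/T = 2π/19.56 = 0.3212 rad/s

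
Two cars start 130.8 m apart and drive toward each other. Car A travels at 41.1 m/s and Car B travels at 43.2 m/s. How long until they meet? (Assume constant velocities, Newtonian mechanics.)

Combined speed: v_combined = 41.1 + 43.2 = 84.3 m/s
Time to meet: t = d/v_combined = 130.8/84.3 = 1.55 s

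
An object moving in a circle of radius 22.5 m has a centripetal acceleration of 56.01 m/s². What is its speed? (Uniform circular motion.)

v = √(a_c × r) = √(56.01 × 22.5) = 35.5 m/s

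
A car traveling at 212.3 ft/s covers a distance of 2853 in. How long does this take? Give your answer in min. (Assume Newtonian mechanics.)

d = 2853 in × 0.0254 = 72.4662 m
v = 212.3 ft/s × 0.3048 = 64.709 m/s
t = d / v = 72.4662 / 64.709 = 1.11988 s
t = 1.11988 s / 60.0 = 0.01866 min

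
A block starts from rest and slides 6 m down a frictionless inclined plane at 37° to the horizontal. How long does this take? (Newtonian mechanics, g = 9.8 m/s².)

a = g sin(θ) = 9.8 × sin(37°) = 5.8978 m/s²
t = √(2d/a) = √(2 × 6 / 5.8978) = 1.43 s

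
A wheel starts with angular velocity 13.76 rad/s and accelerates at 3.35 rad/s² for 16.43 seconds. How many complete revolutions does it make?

θ = ω₀t + ½αt² = 13.76×16.43 + ½×3.35×16.43² = 678.2345075 rad
Total revolutions = θ/(2π) = 678.2345075/(2π) = 107.94
Complete revolutions = ⌊107.94⌋ = 107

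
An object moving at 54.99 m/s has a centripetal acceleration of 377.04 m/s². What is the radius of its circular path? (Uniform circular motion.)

r = v²/a_c = 54.99²/377.04 = 8.02 m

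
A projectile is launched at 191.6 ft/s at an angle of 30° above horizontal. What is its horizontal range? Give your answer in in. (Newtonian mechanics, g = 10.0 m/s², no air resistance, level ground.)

v₀ = 191.6 ft/s × 0.3048 = 58.3997 m/s
R = v₀² × sin(2θ) / g = 58.3997² × sin(2 × 30°) / 10.0 = 3410.52 × 0.866025 / 10.0 = 295.36 m
R = 295.36 m / 0.0254 = 11630 in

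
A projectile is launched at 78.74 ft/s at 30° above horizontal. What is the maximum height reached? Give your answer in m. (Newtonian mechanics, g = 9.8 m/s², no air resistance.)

v₀ = 78.74 ft/s × 0.3048 = 24.0 m/s
H = v₀² × sin²(θ) / (2g) = 24.0² × sin(30°)² / (2 × 9.8) = 576.0 × 0.25 / 19.6 = 7.347 m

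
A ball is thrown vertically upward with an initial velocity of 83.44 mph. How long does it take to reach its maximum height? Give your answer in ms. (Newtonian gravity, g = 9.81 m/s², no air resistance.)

v₀ = 83.44 mph × 0.44704 = 37.301 m/s
t_up = v₀ / g = 37.301 / 9.81 = 3.80234 s
t_up = 3.80234 s / 0.001 = 3802 ms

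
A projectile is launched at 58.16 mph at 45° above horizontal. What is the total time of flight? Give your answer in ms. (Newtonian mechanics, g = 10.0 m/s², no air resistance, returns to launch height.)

v₀ = 58.16 mph × 0.44704 = 25.9998 m/s
T = 2 × v₀ × sin(θ) / g = 2 × 25.9998 × sin(45°) / 10.0 = 2 × 25.9998 × 0.707107 / 10.0 = 3.67693 s
T = 3.67693 s / 0.001 = 3677 ms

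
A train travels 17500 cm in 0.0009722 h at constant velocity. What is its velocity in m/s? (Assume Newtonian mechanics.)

d = 17500 cm × 0.01 = 175.0 m
t = 0.0009722 h × 3600.0 = 3.49992 s
v = d / t = 175.0 / 3.49992 = 50.0 m/s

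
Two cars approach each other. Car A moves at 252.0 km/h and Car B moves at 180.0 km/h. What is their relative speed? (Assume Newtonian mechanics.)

v_rel = v_A + v_B = 252.0 + 180.0 = 432.0 km/h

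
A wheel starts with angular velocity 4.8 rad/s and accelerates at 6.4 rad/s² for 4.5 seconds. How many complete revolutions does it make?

θ = ω₀t + ½αt² = 4.8×4.5 + ½×6.4×4.5² = 86.4 rad
Total revolutions = θ/(2π) = 86.4/(2π) = 13.75
Complete revolutions = ⌊13.75⌋ = 13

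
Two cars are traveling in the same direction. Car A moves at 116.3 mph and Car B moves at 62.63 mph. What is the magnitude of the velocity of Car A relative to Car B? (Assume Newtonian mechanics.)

v_rel = |v_A - v_B| = |116.3 - 62.63| = 53.67 mph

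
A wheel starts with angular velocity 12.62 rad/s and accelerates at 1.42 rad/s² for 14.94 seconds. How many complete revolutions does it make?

θ = ω₀t + ½αt² = 12.62×14.94 + ½×1.42×14.94² = 347.017356 rad
Total revolutions = θ/(2π) = 347.017356/(2π) = 55.23
Complete revolutions = ⌊55.23⌋ = 55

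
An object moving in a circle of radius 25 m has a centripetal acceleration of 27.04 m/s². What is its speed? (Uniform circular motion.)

v = √(a_c × r) = √(27.04 × 25) = 26.0 m/s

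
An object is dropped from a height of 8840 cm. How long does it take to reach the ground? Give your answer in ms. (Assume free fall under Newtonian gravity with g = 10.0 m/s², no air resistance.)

h = 8840 cm × 0.01 = 88.4 m
t = √(2h/g) = √(2 × 88.4 / 10.0) = 4.20476 s
t = 4.20476 s / 0.001 = 4205 ms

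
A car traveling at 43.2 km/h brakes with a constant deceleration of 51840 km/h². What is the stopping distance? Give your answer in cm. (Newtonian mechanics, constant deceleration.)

v₀ = 43.2 km/h × 0.2777777777777778 = 12.0 m/s
a = 51840 km/h² × 7.716049382716049e-05 = 4.0 m/s²
d = v₀² / (2a) = 12.0² / (2 × 4.0) = 144.0 / 8.0 = 18.0 m
d = 18.0 m / 0.01 = 1800 cm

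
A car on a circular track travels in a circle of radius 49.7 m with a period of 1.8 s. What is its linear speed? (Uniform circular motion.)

v = 2πr/T = 2π×49.7/1.8 = 173.49 m/s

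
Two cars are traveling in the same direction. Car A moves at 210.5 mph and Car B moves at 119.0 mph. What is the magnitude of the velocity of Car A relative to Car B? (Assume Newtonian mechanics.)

v_rel = |v_A - v_B| = |210.5 - 119.0| = 91.5 mph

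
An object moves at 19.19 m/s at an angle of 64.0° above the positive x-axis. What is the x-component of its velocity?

vₓ = v cos(θ) = 19.19 × cos(64.0°) = 8.41 m/s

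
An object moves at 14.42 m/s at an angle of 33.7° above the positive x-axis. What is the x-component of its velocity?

vₓ = v cos(θ) = 14.42 × cos(33.7°) = 12.0 m/s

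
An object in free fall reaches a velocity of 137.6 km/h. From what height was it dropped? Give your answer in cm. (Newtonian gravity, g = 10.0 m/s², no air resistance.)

v = 137.6 km/h × 0.2777777777777778 = 38.2222 m/s
h = v² / (2g) = 38.2222² / (2 × 10.0) = 73.0468 m
h = 73.0468 m / 0.01 = 7305 cm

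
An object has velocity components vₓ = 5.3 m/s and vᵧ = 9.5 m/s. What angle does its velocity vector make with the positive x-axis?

θ = arctan(vᵧ/vₓ) = arctan(9.5/5.3) = 60.84°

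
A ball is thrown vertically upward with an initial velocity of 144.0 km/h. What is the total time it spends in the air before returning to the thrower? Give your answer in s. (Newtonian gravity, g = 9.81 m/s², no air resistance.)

v₀ = 144.0 km/h × 0.2777777777777778 = 40.0 m/s
t_total = 2 × v₀ / g = 2 × 40.0 / 9.81 = 8.155 s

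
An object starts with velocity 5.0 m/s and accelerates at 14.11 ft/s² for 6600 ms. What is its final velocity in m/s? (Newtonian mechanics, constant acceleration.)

a = 14.11 ft/s² × 0.3048 = 4.30073 m/s²
t = 6600 ms × 0.001 = 6.6 s
v = v₀ + a × t = 5.0 + 4.30073 × 6.6 = 33.38 m/s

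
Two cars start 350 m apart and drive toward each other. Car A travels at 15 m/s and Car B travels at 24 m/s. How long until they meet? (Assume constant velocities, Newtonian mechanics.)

Combined speed: v_combined = 15 + 24 = 39 m/s
Time to meet: t = d/v_combined = 350/39 = 8.97 s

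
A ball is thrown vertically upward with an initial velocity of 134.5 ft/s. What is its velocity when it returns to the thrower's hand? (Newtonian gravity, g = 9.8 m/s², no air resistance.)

By conservation of energy (no air resistance), the ball returns to the throw height with the same speed as launch, but directed downward.
|v_ground| = v₀ = 134.5 ft/s
v_ground = 134.5 ft/s (downward)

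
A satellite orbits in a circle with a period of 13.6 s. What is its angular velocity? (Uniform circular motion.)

ω = 2π/T = 2π/13.6 = 0.462 rad/s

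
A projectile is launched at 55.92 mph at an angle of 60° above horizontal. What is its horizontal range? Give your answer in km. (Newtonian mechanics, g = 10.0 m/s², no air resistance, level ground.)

v₀ = 55.92 mph × 0.44704 = 24.9985 m/s
R = v₀² × sin(2θ) / g = 24.9985² × sin(2 × 60°) / 10.0 = 624.925 × 0.866025 / 10.0 = 54.1201 m
R = 54.1201 m / 1000.0 = 0.05412 km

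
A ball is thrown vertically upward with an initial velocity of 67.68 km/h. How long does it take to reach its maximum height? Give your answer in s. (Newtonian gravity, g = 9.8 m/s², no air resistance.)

v₀ = 67.68 km/h × 0.2777777777777778 = 18.8 m/s
t_up = v₀ / g = 18.8 / 9.8 = 1.918 s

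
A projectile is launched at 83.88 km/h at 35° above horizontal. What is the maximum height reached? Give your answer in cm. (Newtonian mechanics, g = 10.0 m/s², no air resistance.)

v₀ = 83.88 km/h × 0.2777777777777778 = 23.3 m/s
H = v₀² × sin²(θ) / (2g) = 23.3² × sin(35°)² / (2 × 10.0) = 542.89 × 0.32899 / 20.0 = 8.93027 m
H = 8.93027 m / 0.01 = 893.0 cm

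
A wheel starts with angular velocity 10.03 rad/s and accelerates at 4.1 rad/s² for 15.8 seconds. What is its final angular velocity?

ω = ω₀ + αt = 10.03 + 4.1 × 15.8 = 74.81 rad/s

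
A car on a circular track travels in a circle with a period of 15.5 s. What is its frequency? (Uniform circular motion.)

f = 1/T = 1/15.5 = 0.0645 Hz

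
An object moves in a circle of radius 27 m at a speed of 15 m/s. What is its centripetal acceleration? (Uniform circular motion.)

a_c = v²/r = 15²/27 = 225/27 = 8.33 m/s²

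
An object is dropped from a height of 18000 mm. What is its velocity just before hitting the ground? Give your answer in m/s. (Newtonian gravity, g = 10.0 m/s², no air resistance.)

h = 18000 mm × 0.001 = 18.0 m
v = √(2gh) = √(2 × 10.0 × 18.0) = 18.97 m/s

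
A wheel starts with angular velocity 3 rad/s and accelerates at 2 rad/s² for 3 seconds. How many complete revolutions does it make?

θ = ω₀t + ½αt² = 3×3 + ½×2×3² = 18.0 rad
Total revolutions = θ/(2π) = 18.0/(2π) = 2.86
Complete revolutions = ⌊2.86⌋ = 2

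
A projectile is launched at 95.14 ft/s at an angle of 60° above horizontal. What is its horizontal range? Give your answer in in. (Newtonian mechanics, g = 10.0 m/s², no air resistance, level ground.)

v₀ = 95.14 ft/s × 0.3048 = 28.9987 m/s
R = v₀² × sin(2θ) / g = 28.9987² × sin(2 × 60°) / 10.0 = 840.925 × 0.866025 / 10.0 = 72.8262 m
R = 72.8262 m / 0.0254 = 2867 in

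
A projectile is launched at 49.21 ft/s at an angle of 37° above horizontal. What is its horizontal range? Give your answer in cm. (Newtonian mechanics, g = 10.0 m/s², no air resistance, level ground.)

v₀ = 49.21 ft/s × 0.3048 = 14.9992 m/s
R = v₀² × sin(2θ) / g = 14.9992² × sin(2 × 37°) / 10.0 = 224.976 × 0.961262 / 10.0 = 21.6261 m
R = 21.6261 m / 0.01 = 2163 cm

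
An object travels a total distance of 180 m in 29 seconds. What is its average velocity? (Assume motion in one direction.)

v_avg = Δd / Δt = 180 / 29 = 6.21 m/s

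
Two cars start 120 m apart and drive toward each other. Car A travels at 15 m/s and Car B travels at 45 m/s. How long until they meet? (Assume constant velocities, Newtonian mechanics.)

Combined speed: v_combined = 15 + 45 = 60 m/s
Time to meet: t = d/v_combined = 120/60 = 2.0 s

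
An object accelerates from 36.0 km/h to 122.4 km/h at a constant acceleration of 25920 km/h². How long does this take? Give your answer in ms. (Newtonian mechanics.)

v₀ = 36.0 km/h × 0.2777777777777778 = 10.0 m/s
v = 122.4 km/h × 0.2777777777777778 = 34.0 m/s
a = 25920 km/h² × 7.716049382716049e-05 = 2.0 m/s²
t = (v - v₀) / a = (34.0 - 10.0) / 2.0 = 12.0 s
t = 12.0 s / 0.001 = 12000 ms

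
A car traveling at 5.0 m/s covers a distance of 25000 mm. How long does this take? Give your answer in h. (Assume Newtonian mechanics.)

d = 25000 mm × 0.001 = 25.0 m
t = d / v = 25.0 / 5.0 = 5.0 s
t = 5.0 s / 3600.0 = 0.001389 h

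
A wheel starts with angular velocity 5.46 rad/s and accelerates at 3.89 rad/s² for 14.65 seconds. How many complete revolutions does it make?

θ = ω₀t + ½αt² = 5.46×14.65 + ½×3.89×14.65² = 497.4297625 rad
Total revolutions = θ/(2π) = 497.4297625/(2π) = 79.17
Complete revolutions = ⌊79.17⌋ = 79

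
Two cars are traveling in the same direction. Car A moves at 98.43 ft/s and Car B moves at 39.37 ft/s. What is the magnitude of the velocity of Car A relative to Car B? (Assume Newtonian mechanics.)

v_rel = |v_A - v_B| = |98.43 - 39.37| = 59.06 ft/s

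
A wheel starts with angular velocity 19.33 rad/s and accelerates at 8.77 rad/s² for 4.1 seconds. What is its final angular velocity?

ω = ω₀ + αt = 19.33 + 8.77 × 4.1 = 55.29 rad/s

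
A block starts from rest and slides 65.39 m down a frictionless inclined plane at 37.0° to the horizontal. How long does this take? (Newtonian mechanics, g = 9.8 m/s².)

a = g sin(θ) = 9.8 × sin(37.0°) = 5.8978 m/s²
t = √(2d/a) = √(2 × 65.39 / 5.8978) = 4.71 s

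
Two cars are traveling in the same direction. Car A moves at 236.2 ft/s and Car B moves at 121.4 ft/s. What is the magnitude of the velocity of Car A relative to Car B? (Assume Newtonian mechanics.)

v_rel = |v_A - v_B| = |236.2 - 121.4| = 114.8 ft/s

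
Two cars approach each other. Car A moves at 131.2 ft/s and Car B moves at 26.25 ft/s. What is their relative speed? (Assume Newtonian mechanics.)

v_rel = v_A + v_B = 131.2 + 26.25 = 157.45 ft/s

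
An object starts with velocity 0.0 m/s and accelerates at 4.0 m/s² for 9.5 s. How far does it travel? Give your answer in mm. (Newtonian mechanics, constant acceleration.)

d = v₀ × t + ½ × a × t² = 0.0 × 9.5 + 0.5 × 4.0 × 9.5² = 180.5 m
d = 180.5 m / 0.001 = 180500 mm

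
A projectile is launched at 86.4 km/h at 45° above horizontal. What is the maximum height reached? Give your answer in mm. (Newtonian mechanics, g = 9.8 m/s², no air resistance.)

v₀ = 86.4 km/h × 0.2777777777777778 = 24.0 m/s
H = v₀² × sin²(θ) / (2g) = 24.0² × sin(45°)² / (2 × 9.8) = 576.0 × 0.5 / 19.6 = 14.6939 m
H = 14.6939 m / 0.001 = 14690 mm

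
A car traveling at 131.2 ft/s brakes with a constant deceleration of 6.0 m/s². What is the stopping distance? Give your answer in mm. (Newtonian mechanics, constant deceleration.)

v₀ = 131.2 ft/s × 0.3048 = 39.9898 m/s
d = v₀² / (2a) = 39.9898² / (2 × 6.0) = 1599.18 / 12.0 = 133.265 m
d = 133.265 m / 0.001 = 133300 mm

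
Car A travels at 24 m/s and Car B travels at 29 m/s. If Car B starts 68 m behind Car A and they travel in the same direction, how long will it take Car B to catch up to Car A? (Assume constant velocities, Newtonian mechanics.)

Relative speed: v_rel = 29 - 24 = 5 m/s
Time to catch: t = d₀/v_rel = 68/5 = 13.6 s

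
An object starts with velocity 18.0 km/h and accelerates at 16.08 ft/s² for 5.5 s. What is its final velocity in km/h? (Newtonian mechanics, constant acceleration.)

v₀ = 18.0 km/h × 0.2777777777777778 = 5.0 m/s
a = 16.08 ft/s² × 0.3048 = 4.90118 m/s²
v = v₀ + a × t = 5.0 + 4.90118 × 5.5 = 31.9565 m/s
v = 31.9565 m/s / 0.2777777777777778 = 115.0 km/h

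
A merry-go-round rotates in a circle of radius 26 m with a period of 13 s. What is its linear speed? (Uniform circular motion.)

v = 2πr/T = 2π×26/13 = 12.57 m/s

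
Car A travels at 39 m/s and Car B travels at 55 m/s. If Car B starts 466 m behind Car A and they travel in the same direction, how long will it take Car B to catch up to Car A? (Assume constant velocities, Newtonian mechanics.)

Relative speed: v_rel = 55 - 39 = 16 m/s
Time to catch: t = d₀/v_rel = 466/16 = 29.12 s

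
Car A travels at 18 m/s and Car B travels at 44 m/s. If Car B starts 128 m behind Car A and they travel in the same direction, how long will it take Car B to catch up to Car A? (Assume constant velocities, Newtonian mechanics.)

Relative speed: v_rel = 44 - 18 = 26 m/s
Time to catch: t = d₀/v_rel = 128/26 = 4.92 s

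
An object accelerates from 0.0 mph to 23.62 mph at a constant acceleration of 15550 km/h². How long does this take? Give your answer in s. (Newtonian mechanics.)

v₀ = 0.0 mph × 0.44704 = 0.0 m/s
v = 23.62 mph × 0.44704 = 10.5591 m/s
a = 15550 km/h² × 7.716049382716049e-05 = 1.19985 m/s²
t = (v - v₀) / a = (10.5591 - 0.0) / 1.19985 = 8.8 s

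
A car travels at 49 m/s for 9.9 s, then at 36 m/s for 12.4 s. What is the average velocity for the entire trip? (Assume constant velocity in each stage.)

d₁ = v₁t₁ = 49 × 9.9 = 485.1 m
d₂ = v₂t₂ = 36 × 12.4 = 446.4 m
d_total = 931.5 m, t_total = 22.3 s
v_avg = d_total/t_total = 931.5/22.3 = 41.77 m/s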